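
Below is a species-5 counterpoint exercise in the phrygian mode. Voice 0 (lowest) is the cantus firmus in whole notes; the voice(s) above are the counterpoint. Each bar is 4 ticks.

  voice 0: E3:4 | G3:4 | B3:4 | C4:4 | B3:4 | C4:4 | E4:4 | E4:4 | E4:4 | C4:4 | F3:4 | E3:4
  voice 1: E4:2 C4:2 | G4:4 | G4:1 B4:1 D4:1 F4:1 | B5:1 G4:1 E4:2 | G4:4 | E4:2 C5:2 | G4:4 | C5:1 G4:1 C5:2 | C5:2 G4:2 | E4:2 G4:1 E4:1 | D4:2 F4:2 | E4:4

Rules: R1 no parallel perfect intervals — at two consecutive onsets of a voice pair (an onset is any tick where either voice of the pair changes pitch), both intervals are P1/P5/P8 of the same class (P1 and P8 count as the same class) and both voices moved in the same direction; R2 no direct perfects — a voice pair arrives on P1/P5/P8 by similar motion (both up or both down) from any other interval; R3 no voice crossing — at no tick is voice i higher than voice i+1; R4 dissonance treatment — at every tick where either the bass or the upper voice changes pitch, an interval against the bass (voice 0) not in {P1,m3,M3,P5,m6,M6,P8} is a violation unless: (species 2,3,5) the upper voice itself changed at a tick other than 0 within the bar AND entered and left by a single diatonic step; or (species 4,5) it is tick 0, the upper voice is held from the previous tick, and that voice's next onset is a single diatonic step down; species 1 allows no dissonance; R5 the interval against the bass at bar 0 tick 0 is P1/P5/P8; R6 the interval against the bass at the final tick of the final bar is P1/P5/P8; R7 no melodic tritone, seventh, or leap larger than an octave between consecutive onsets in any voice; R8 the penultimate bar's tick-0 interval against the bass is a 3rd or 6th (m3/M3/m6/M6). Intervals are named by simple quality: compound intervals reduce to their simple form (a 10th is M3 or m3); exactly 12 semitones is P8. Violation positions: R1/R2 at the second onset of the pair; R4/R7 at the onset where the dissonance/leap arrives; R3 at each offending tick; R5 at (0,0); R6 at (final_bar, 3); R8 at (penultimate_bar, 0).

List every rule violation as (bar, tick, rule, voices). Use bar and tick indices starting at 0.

(1, 0, R2, (0, 1))
(2, 3, R4, (0, 1))
(3, 0, R4, (0, 1))
(3, 0, R7, (1,))
(3, 1, R7, (1,))
(11, 0, R1, (0, 1))

bar 0: v0=E3 v1=E4 downbeat P8
bar 1: v0=G3 v1=G4 downbeat P8
bar 2: v0=B3 v1=G4 downbeat m6
bar 3: v0=C4 v1=B5 downbeat M7
bar 4: v0=B3 v1=G4 downbeat m6
bar 5: v0=C4 v1=E4 downbeat M3
bar 6: v0=E4 v1=G4 downbeat m3
bar 7: v0=E4 v1=C5 downbeat m6
bar 8: v0=E4 v1=C5 downbeat m6
bar 9: v0=C4 v1=E4 downbeat M3
bar 10: v0=F3 v1=D4 downbeat M6
bar 11: v0=E3 v1=E4 downbeat P8
  -> R2 @ bar 1 tick 0 v(0, 1): E3/C4 m6 -> G3/G4 P8 similar
  -> R4 @ bar 2 tick 3 v(0, 1): B3/F4 TT untreated
  -> R4 @ bar 3 tick 0 v(0, 1): C4/B5 M7 untreated
  -> R7 @ bar 3 tick 0 v(1,): F4->B5 leap 18st
  -> R7 @ bar 3 tick 1 v(1,): B5->G4 leap 16st
  -> R1 @ bar 11 tick 0 v(0, 1): F3/F4 P8 -> E3/E4 P8 similar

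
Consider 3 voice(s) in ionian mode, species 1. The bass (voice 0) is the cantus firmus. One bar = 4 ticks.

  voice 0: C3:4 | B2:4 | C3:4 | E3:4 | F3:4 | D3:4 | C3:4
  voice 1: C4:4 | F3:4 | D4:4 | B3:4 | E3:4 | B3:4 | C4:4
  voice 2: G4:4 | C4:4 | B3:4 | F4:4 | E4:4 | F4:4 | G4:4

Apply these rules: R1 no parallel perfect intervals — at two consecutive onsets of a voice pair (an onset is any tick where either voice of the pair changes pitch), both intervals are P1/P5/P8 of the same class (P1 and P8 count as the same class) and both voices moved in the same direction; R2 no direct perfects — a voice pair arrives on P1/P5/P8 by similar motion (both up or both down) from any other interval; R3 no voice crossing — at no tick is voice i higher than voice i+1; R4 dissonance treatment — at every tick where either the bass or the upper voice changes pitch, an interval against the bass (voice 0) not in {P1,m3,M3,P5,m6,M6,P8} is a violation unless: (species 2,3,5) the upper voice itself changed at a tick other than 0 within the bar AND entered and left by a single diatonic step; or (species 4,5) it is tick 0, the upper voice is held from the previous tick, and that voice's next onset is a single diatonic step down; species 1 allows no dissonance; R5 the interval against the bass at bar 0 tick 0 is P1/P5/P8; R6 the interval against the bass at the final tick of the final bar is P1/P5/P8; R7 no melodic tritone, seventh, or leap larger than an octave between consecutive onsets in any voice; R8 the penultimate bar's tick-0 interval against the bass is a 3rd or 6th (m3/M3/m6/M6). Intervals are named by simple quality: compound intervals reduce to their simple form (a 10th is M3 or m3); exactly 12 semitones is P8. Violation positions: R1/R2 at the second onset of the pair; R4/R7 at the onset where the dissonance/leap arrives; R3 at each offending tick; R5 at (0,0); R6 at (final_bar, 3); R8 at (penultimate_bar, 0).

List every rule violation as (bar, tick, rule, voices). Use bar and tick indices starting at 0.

(1, 0, R1, (1, 2))
(1, 0, R4, (0, 1))
(1, 0, R4, (0, 2))
(2, 0, R3, (1, 2))
(2, 0, R4, (0, 1))
(2, 0, R4, (0, 2))
(2, 1, R3, (1, 2))
(2, 2, R3, (1, 2))
(2, 3, R3, (1, 2))
(3, 0, R4, (0, 2))
(3, 0, R7, (2,))
(4, 0, R2, (1, 2))
(4, 0, R3, (0, 1))
(4, 0, R4, (0, 1))
(4, 0, R4, (0, 2))
(4, 1, R3, (0, 1))
(4, 2, R3, (0, 1))
(4, 3, R3, (0, 1))
(6, 0, R2, (1, 2))

bar 0: v0=C3 v1=C4 v2=G4 downbeat P5
bar 1: v0=B2 v1=F3 v2=C4 downbeat m2
bar 2: v0=C3 v1=D4 v2=B3 downbeat M7
bar 3: v0=E3 v1=B3 v2=F4 downbeat m2
bar 4: v0=F3 v1=E3 v2=E4 downbeat M7
bar 5: v0=D3 v1=B3 v2=F4 downbeat m3
bar 6: v0=C3 v1=C4 v2=G4 downbeat P5
  -> R1 @ bar 1 tick 0 v(1, 2): C4/G4 P5 -> F3/C4 P5 similar
  -> R4 @ bar 1 tick 0 v(0, 1): B2/F3 TT untreated
  -> R4 @ bar 1 tick 0 v(0, 2): B2/C4 m2 untreated
  -> R3 @ bar 2 tick 0 v(1, 2): D4 above B3
  -> R4 @ bar 2 tick 0 v(0, 1): C3/D4 M2 untreated
  -> R4 @ bar 2 tick 0 v(0, 2): C3/B3 M7 untreated
  -> R3 @ bar 2 tick 1 v(1, 2): D4 above B3
  -> R3 @ bar 2 tick 2 v(1, 2): D4 above B3
  -> R3 @ bar 2 tick 3 v(1, 2): D4 above B3
  -> R4 @ bar 3 tick 0 v(0, 2): E3/F4 m2 untreated
  -> R7 @ bar 3 tick 0 v(2,): B3->F4 leap 6st
  -> R2 @ bar 4 tick 0 v(1, 2): B3/F4 TT -> E3/E4 P8 similar
  -> R3 @ bar 4 tick 0 v(0, 1): F3 above E3
  -> R4 @ bar 4 tick 0 v(0, 1): F3/E3 m2 untreated
  -> R4 @ bar 4 tick 0 v(0, 2): F3/E4 M7 untreated
  -> R3 @ bar 4 tick 1 v(0, 1): F3 above E3
  -> R3 @ bar 4 tick 2 v(0, 1): F3 above E3
  -> R3 @ bar 4 tick 3 v(0, 1): F3 above E3
  -> R2 @ bar 6 tick 0 v(1, 2): B3/F4 TT -> C4/G4 P5 similar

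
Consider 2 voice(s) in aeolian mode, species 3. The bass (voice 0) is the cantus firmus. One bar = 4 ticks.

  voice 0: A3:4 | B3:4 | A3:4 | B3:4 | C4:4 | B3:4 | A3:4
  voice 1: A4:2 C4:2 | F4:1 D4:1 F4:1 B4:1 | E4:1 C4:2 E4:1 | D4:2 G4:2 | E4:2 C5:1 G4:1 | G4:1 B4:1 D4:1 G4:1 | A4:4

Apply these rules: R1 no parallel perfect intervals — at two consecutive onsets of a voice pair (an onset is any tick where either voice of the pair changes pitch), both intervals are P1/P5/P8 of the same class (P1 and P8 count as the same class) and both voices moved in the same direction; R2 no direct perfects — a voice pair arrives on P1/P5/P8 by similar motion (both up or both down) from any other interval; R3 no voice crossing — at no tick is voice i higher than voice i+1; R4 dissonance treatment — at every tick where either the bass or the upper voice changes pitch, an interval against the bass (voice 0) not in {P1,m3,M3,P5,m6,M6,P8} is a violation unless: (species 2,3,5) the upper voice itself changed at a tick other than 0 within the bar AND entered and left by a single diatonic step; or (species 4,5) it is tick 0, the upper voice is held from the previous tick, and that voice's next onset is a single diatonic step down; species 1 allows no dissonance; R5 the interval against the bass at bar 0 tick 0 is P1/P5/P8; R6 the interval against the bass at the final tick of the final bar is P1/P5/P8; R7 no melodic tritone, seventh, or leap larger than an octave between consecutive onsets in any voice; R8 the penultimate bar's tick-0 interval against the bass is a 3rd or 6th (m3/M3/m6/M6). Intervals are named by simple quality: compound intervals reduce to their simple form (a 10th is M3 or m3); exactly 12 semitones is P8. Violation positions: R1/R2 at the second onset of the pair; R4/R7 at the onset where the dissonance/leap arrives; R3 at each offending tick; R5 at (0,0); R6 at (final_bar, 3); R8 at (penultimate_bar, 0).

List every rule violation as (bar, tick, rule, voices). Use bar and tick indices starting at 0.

(1, 0, R4, (0, 1))
(1, 2, R4, (0, 1))
(1, 3, R7, (1,))
(2, 0, R2, (0, 1))

bar 0: v0=A3 v1=A4 downbeat P8
bar 1: v0=B3 v1=F4 downbeat TT
bar 2: v0=A3 v1=E4 downbeat P5
bar 3: v0=B3 v1=D4 downbeat m3
bar 4: v0=C4 v1=E4 downbeat M3
bar 5: v0=B3 v1=G4 downbeat m6
bar 6: v0=A3 v1=A4 downbeat P8
  -> R4 @ bar 1 tick 0 v(0, 1): B3/F4 TT untreated
  -> R4 @ bar 1 tick 2 v(0, 1): B3/F4 TT untreated
  -> R7 @ bar 1 tick 3 v(1,): F4->B4 leap 6st
  -> R2 @ bar 2 tick 0 v(0, 1): B3/B4 P8 -> A3/E4 P5 similar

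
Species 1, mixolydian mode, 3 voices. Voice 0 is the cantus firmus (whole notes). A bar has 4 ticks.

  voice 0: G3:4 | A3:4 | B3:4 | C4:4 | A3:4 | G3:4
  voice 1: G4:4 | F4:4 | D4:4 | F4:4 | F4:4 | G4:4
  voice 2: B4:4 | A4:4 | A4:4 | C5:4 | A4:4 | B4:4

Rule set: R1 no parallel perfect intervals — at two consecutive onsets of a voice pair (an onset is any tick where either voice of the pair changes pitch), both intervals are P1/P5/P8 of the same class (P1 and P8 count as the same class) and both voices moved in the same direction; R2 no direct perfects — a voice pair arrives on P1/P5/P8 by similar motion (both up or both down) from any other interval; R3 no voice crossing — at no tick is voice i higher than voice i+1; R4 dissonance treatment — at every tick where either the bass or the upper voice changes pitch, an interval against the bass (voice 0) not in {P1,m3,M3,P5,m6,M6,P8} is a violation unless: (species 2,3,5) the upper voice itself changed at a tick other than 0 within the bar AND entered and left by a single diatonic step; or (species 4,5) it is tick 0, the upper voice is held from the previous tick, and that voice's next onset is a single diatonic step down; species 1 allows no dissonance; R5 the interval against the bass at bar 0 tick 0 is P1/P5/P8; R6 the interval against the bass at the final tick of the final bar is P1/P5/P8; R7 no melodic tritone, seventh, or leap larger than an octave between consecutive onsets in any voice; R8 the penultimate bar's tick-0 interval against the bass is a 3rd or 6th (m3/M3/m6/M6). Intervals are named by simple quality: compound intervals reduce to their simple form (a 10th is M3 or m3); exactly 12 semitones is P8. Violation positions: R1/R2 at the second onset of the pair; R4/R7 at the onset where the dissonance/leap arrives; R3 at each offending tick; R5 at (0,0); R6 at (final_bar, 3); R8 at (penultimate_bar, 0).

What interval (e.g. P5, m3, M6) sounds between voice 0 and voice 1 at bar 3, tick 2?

P4

voice 0=C4 voice 1=F4 -> P4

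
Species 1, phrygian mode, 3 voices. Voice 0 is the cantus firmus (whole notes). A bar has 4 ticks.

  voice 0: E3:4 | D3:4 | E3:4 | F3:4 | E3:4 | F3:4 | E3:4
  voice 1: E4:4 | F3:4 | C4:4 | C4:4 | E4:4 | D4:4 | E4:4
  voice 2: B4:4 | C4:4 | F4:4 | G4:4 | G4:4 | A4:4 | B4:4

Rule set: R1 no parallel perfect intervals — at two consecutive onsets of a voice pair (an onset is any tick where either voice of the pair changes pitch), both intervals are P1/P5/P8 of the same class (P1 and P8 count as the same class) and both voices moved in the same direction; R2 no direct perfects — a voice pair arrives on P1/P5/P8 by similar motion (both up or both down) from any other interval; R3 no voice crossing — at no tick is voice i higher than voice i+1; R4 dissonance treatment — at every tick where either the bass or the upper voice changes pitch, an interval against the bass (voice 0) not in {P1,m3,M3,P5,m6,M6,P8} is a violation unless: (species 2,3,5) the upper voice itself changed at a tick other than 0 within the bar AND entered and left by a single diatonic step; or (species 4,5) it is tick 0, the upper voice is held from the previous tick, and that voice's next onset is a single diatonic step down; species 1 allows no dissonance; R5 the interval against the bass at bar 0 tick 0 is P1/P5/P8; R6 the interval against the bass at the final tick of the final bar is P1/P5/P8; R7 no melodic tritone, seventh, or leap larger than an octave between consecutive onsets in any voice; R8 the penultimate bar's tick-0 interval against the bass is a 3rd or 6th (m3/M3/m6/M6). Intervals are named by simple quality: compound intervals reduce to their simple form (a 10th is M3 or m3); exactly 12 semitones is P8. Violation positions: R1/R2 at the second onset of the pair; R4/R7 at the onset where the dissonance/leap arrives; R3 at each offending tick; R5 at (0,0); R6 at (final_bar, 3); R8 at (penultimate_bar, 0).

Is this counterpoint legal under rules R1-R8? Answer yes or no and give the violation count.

No (7 violations)

bar 0: v0=E3 v1=E4 v2=B4 (P5)
bar 1: v0=D3 v1=F3 v2=C4 (m7)
bar 2: v0=E3 v1=C4 v2=F4 (m2)
bar 3: v0=F3 v1=C4 v2=G4 (M2)
bar 4: v0=E3 v1=E4 v2=G4 (m3)
bar 5: v0=F3 v1=D4 v2=A4 (M3)
bar 6: v0=E3 v1=E4 v2=B4 (P5)
  R1 @ bar1.0: E4/B4 P5 -> F3/C4 P5 similar
  R4 @ bar1.0: D3/C4 m7 untreated
  R7 @ bar1.0: E4->F3 leap 11st
  R7 @ bar1.0: B4->C4 leap 11st
  R4 @ bar2.0: E3/F4 m2 untreated
  R4 @ bar3.0: F3/G4 M2 untreated
  R1 @ bar6.0: D4/A4 P5 -> E4/B4 P5 similar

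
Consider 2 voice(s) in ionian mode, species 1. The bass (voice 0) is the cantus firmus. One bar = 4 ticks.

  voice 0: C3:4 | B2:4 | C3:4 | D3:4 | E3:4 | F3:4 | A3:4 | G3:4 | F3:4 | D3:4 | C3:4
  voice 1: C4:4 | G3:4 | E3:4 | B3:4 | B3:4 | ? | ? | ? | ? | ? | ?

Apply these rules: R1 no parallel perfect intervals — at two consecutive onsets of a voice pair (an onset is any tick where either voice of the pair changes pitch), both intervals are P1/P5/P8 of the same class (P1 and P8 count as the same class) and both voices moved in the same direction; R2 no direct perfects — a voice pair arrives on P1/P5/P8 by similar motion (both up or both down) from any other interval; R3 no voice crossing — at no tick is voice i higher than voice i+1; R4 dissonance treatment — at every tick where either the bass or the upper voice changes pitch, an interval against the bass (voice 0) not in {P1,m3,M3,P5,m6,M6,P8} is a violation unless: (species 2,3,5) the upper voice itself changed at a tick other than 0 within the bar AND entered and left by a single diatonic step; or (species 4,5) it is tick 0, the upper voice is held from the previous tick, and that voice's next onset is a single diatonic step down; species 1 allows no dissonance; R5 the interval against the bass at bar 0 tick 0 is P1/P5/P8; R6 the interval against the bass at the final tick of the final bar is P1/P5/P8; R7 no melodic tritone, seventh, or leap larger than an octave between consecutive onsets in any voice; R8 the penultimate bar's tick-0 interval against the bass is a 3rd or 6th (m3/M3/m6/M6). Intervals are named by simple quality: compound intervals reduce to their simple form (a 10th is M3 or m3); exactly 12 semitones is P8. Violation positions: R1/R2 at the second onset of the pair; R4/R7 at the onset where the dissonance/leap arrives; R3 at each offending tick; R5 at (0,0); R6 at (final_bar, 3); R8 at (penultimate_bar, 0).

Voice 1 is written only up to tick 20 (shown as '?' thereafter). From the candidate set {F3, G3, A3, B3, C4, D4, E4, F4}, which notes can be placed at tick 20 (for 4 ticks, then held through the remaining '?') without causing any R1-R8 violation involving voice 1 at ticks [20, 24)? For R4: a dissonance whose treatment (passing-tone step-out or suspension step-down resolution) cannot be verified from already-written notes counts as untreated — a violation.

{A3, D4}

F3: violates R7
G3: violates R4
A3: legal
B3: violates R4
C4: violates R1
D4: legal
E4: violates R4
F4: violates R2,R7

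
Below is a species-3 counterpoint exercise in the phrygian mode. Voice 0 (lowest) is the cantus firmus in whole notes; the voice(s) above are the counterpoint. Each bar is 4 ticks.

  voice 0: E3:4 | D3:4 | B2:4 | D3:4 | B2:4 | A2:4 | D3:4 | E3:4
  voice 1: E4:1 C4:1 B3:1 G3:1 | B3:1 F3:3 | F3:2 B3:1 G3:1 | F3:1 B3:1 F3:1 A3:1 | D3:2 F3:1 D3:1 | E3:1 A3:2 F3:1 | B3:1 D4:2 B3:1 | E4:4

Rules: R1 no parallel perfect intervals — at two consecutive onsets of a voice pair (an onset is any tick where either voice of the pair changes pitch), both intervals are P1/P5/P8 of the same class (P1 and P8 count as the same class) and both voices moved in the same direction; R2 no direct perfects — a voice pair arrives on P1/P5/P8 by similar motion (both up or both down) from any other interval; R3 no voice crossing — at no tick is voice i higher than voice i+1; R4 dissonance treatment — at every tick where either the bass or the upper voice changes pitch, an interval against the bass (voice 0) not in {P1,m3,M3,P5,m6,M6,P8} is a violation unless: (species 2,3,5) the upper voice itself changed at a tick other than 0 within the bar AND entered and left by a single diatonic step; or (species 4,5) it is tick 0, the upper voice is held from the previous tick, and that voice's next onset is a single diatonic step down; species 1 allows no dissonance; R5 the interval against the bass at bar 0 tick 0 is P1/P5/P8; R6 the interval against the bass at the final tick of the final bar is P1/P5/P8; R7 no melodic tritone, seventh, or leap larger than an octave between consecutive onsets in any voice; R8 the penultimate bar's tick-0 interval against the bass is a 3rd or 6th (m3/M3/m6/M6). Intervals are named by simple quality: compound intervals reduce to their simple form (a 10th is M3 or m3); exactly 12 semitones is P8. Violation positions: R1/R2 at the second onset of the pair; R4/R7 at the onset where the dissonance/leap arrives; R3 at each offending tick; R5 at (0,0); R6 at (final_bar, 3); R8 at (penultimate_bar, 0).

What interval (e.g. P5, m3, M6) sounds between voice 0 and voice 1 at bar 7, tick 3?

P8

voice 0=E3 voice 1=E4 -> P8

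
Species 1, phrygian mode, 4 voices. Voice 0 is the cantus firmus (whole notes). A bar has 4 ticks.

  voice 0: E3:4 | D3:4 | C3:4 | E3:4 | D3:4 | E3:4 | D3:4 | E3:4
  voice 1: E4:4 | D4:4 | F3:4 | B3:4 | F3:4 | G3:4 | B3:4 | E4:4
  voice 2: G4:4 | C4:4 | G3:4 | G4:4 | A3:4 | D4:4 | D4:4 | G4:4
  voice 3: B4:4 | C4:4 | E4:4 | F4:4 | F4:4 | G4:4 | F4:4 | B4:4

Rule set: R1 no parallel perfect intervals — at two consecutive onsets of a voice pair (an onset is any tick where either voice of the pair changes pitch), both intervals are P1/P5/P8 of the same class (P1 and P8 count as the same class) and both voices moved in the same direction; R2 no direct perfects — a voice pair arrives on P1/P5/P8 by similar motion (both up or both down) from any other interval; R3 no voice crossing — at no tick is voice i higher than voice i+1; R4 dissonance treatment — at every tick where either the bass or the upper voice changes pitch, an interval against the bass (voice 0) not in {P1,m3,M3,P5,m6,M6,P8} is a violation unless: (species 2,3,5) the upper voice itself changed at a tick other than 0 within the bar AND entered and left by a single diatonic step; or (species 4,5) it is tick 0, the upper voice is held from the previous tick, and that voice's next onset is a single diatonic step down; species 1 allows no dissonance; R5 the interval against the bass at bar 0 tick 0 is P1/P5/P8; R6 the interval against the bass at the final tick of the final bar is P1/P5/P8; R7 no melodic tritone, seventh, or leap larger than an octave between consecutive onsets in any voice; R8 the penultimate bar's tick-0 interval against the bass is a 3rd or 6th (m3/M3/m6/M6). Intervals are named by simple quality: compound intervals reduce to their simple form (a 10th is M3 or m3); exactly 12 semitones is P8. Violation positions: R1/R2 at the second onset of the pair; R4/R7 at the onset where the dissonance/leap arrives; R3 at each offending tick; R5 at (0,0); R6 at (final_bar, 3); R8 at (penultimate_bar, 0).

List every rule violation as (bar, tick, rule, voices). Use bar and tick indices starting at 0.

(0, 0, R5, (0, 2))
(1, 0, R1, (0, 1))
(1, 0, R2, (2, 3))
(1, 0, R3, (1, 2))
(1, 0, R4, (0, 2))
(1, 0, R4, (0, 3))
(1, 0, R7, (3,))
(1, 1, R3, (1, 2))
(1, 2, R3, (1, 2))
(1, 3, R3, (1, 2))
(2, 0, R2, (0, 2))
(2, 0, R4, (0, 1))
(3, 0, R2, (0, 1))
(3, 0, R3, (2, 3))
(3, 0, R4, (0, 3))
(3, 0, R7, (1,))
(3, 1, R3, (2, 3))
(3, 2, R3, (2, 3))
(3, 3, R3, (2, 3))
(4, 0, R2, (0, 2))
(4, 0, R7, (1,))
(4, 0, R7, (2,))
(5, 0, R1, (1, 3))
(5, 0, R2, (1, 2))
(5, 0, R4, (0, 2))
(6, 0, R8, (0, 2))
(7, 0, R2, (0, 1))
(7, 0, R2, (0, 3))
(7, 0, R2, (1, 3))
(7, 0, R7, (3,))
(7, 3, R6, (0, 2))

bar 0: v0=E3 v1=E4 v2=G4 v3=B4 downbeat P5
bar 1: v0=D3 v1=D4 v2=C4 v3=C4 downbeat m7
bar 2: v0=C3 v1=F3 v2=G3 v3=E4 downbeat M3
bar 3: v0=E3 v1=B3 v2=G4 v3=F4 downbeat m2
bar 4: v0=D3 v1=F3 v2=A3 v3=F4 downbeat m3
bar 5: v0=E3 v1=G3 v2=D4 v3=G4 downbeat m3
bar 6: v0=D3 v1=B3 v2=D4 v3=F4 downbeat m3
bar 7: v0=E3 v1=E4 v2=G4 v3=B4 downbeat P5
  -> R5 @ bar 0 tick 0 v(0, 2): opens on m3
  -> R1 @ bar 1 tick 0 v(0, 1): E3/E4 P8 -> D3/D4 P8 similar
  -> R2 @ bar 1 tick 0 v(2, 3): G4/B4 M3 -> C4/C4 P1 similar
  -> R3 @ bar 1 tick 0 v(1, 2): D4 above C4
  -> R4 @ bar 1 tick 0 v(0, 2): D3/C4 m7 untreated
  -> R4 @ bar 1 tick 0 v(0, 3): D3/C4 m7 untreated
  -> R7 @ bar 1 tick 0 v(3,): B4->C4 leap 11st
  -> R3 @ bar 1 tick 1 v(1, 2): D4 above C4
  -> R3 @ bar 1 tick 2 v(1, 2): D4 above C4
  -> R3 @ bar 1 tick 3 v(1, 2): D4 above C4
  -> R2 @ bar 2 tick 0 v(0, 2): D3/C4 m7 -> C3/G3 P5 similar
  -> R4 @ bar 2 tick 0 v(0, 1): C3/F3 P4 untreated
  -> R2 @ bar 3 tick 0 v(0, 1): C3/F3 P4 -> E3/B3 P5 similar
  -> R3 @ bar 3 tick 0 v(2, 3): G4 above F4
  -> R4 @ bar 3 tick 0 v(0, 3): E3/F4 m2 untreated
  -> R7 @ bar 3 tick 0 v(1,): F3->B3 leap 6st
  -> R3 @ bar 3 tick 1 v(2, 3): G4 above F4
  -> R3 @ bar 3 tick 2 v(2, 3): G4 above F4
  -> R3 @ bar 3 tick 3 v(2, 3): G4 above F4
  -> R2 @ bar 4 tick 0 v(0, 2): E3/G4 m3 -> D3/A3 P5 similar
  -> R7 @ bar 4 tick 0 v(1,): B3->F3 leap 6st
  -> R7 @ bar 4 tick 0 v(2,): G4->A3 leap 10st
  -> R1 @ bar 5 tick 0 v(1, 3): F3/F4 P8 -> G3/G4 P8 similar
  -> R2 @ bar 5 tick 0 v(1, 2): F3/A3 M3 -> G3/D4 P5 similar
  -> R4 @ bar 5 tick 0 v(0, 2): E3/D4 m7 untreated
  -> R8 @ bar 6 tick 0 v(0, 2): penult P8 not 3rd/6th
  -> R2 @ bar 7 tick 0 v(0, 1): D3/B3 M6 -> E3/E4 P8 similar
  -> R2 @ bar 7 tick 0 v(0, 3): D3/F4 m3 -> E3/B4 P5 similar
  -> R2 @ bar 7 tick 0 v(1, 3): B3/F4 TT -> E4/B4 P5 similar
  -> R7 @ bar 7 tick 0 v(3,): F4->B4 leap 6st
  -> R6 @ bar 7 tick 3 v(0, 2): closes on m3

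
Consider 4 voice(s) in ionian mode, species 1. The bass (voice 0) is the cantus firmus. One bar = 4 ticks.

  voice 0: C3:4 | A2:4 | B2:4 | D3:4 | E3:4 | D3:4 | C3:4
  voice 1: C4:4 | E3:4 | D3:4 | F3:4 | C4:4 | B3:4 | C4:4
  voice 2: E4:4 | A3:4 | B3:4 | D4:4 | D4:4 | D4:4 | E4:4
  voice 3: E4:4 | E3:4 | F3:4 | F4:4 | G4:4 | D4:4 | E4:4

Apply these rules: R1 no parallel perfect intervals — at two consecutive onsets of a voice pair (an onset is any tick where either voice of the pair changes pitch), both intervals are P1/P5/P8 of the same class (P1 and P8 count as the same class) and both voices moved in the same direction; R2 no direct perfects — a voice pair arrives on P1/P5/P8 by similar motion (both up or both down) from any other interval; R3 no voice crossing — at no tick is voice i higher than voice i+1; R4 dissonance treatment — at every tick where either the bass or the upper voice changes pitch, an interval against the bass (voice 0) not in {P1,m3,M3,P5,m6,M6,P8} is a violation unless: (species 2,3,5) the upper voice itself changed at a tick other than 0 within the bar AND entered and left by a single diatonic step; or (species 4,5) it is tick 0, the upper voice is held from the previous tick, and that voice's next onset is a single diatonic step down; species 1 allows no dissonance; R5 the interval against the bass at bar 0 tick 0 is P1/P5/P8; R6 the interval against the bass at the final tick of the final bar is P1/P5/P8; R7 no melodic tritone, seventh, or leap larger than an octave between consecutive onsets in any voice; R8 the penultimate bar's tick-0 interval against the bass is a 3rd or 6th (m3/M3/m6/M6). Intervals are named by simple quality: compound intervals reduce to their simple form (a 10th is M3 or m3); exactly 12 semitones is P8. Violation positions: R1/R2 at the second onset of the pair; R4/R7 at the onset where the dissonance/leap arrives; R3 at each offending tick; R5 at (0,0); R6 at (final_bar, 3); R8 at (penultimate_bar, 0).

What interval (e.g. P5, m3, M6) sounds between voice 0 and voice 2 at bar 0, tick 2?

M3

voice 0=C3 voice 2=E4 -> M3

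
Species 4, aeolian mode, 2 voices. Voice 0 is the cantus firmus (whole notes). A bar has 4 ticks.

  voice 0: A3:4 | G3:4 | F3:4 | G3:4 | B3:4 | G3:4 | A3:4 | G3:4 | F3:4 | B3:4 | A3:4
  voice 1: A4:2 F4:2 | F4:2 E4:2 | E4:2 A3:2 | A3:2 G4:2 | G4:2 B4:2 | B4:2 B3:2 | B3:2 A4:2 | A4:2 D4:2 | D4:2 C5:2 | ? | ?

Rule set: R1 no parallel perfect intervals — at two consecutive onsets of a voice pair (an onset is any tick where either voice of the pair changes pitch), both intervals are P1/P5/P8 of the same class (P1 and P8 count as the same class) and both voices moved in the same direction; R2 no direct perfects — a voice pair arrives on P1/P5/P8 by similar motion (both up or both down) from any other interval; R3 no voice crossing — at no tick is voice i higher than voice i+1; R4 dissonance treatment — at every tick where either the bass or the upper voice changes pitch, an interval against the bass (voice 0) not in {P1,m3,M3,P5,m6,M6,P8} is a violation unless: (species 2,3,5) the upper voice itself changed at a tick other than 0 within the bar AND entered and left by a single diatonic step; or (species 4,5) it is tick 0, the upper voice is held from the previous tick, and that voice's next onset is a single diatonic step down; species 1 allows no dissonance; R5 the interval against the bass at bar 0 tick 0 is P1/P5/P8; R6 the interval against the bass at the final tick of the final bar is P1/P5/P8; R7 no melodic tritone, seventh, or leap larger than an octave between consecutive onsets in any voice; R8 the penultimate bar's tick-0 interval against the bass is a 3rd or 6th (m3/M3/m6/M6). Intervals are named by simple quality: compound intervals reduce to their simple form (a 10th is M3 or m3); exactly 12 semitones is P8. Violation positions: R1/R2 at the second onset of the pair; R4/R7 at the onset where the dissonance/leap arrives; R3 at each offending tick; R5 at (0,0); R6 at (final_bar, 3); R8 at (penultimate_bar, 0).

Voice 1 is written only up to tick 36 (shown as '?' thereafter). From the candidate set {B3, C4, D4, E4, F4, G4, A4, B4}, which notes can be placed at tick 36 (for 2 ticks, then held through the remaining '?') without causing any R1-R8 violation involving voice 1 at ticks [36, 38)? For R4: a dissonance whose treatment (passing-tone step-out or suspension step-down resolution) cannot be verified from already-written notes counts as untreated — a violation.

B3: violates R7,R8
C4: violates R4,R8
D4: violates R7
E4: violates R4,R8
F4: violates R4,R8
G4: legal
A4: violates R4,R8
B4: violates R8

{G4}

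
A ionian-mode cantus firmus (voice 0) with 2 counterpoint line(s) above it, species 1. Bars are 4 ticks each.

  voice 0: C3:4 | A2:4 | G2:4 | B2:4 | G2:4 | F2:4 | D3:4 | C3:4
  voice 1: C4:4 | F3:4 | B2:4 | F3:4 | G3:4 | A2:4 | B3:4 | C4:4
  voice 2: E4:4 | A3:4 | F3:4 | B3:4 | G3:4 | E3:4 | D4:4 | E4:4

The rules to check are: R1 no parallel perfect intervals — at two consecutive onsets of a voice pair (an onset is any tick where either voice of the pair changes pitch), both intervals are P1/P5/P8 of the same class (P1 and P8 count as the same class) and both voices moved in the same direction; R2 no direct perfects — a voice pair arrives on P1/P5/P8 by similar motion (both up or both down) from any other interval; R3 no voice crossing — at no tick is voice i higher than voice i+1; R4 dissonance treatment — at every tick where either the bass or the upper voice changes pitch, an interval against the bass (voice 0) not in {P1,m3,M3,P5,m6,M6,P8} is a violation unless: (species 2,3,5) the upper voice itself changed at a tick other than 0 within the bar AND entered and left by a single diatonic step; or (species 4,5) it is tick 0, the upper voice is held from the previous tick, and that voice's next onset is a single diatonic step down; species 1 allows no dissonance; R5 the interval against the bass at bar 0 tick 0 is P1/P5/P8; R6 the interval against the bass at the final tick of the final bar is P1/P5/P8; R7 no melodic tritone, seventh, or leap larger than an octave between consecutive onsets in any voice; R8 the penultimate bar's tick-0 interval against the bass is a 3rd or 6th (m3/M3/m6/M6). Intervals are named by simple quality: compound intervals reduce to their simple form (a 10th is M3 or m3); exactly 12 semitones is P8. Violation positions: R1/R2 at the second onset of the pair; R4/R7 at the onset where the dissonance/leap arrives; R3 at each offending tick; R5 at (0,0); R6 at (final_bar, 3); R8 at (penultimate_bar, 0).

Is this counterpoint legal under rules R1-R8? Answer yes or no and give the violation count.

bar 0: v0=C3 v1=C4 v2=E4 (M3)
bar 1: v0=A2 v1=F3 v2=A3 (P8)
bar 2: v0=G2 v1=B2 v2=F3 (m7)
bar 3: v0=B2 v1=F3 v2=B3 (P8)
bar 4: v0=G2 v1=G3 v2=G3 (P8)
bar 5: v0=F2 v1=A2 v2=E3 (M7)
bar 6: v0=D3 v1=B3 v2=D4 (P8)
bar 7: v0=C3 v1=C4 v2=E4 (M3)
  R5 @ bar0.0: opens on M3
  R2 @ bar1.0: C3/E4 M3 -> A2/A3 P8 similar
  R4 @ bar2.0: G2/F3 m7 untreated
  R7 @ bar2.0: F3->B2 leap 6st
  R2 @ bar3.0: G2/F3 m7 -> B2/B3 P8 similar
  R4 @ bar3.0: B2/F3 TT untreated
  R7 @ bar3.0: B2->F3 leap 6st
  R7 @ bar3.0: F3->B3 leap 6st
  R1 @ bar4.0: B2/B3 P8 -> G2/G3 P8 similar
  R2 @ bar5.0: G3/G3 P1 -> A2/E3 P5 similar
  R4 @ bar5.0: F2/E3 M7 untreated
  R7 @ bar5.0: G3->A2 leap 10st
  R2 @ bar6.0: F2/E3 M7 -> D3/D4 P8 similar
  R7 @ bar6.0: A2->B3 leap 14st
  R7 @ bar6.0: E3->D4 leap 10st
  R8 @ bar6.0: penult P8 not 3rd/6th
  R6 @ bar7.3: closes on M3

No (17 violations)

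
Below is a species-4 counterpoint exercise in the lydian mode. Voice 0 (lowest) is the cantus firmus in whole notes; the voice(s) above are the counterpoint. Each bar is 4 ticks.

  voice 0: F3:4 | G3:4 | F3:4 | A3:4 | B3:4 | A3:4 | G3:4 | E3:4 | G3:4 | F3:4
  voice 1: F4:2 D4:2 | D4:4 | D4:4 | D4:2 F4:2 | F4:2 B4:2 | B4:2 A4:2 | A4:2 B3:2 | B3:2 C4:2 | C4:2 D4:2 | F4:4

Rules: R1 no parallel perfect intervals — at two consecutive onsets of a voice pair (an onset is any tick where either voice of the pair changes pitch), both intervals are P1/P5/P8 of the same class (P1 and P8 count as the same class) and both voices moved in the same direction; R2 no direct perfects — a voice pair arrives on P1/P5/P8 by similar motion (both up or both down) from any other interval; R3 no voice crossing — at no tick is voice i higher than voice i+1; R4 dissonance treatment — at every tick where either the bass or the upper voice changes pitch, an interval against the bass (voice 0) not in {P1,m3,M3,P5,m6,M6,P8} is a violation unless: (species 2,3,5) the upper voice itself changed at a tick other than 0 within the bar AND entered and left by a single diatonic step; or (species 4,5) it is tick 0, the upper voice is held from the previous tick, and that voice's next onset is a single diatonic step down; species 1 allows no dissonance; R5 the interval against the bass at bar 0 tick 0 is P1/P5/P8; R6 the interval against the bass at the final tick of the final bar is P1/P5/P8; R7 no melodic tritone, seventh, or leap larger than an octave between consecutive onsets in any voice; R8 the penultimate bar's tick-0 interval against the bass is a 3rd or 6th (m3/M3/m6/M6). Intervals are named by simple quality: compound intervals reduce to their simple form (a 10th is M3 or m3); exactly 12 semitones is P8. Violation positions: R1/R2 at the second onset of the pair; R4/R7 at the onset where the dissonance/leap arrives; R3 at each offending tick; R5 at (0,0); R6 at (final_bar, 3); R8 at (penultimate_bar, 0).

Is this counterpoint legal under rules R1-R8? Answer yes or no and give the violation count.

No (7 violations)

bar 0: v0=F3 v1=F4 (P8)
bar 1: v0=G3 v1=D4 (P5)
bar 2: v0=F3 v1=D4 (M6)
bar 3: v0=A3 v1=D4 (P4)
bar 4: v0=B3 v1=F4 (TT)
bar 5: v0=A3 v1=B4 (M2)
bar 6: v0=G3 v1=A4 (M2)
bar 7: v0=E3 v1=B3 (P5)
bar 8: v0=G3 v1=C4 (P4)
bar 9: v0=F3 v1=F4 (P8)
  R4 @ bar3.0: A3/D4 P4 untreated
  R4 @ bar4.0: B3/F4 TT untreated
  R7 @ bar4.2: F4->B4 leap 6st
  R4 @ bar6.0: G3/A4 M2 untreated
  R7 @ bar6.2: A4->B3 leap 10st
  R4 @ bar8.0: G3/C4 P4 untreated
  R8 @ bar8.0: penult P4 not 3rd/6th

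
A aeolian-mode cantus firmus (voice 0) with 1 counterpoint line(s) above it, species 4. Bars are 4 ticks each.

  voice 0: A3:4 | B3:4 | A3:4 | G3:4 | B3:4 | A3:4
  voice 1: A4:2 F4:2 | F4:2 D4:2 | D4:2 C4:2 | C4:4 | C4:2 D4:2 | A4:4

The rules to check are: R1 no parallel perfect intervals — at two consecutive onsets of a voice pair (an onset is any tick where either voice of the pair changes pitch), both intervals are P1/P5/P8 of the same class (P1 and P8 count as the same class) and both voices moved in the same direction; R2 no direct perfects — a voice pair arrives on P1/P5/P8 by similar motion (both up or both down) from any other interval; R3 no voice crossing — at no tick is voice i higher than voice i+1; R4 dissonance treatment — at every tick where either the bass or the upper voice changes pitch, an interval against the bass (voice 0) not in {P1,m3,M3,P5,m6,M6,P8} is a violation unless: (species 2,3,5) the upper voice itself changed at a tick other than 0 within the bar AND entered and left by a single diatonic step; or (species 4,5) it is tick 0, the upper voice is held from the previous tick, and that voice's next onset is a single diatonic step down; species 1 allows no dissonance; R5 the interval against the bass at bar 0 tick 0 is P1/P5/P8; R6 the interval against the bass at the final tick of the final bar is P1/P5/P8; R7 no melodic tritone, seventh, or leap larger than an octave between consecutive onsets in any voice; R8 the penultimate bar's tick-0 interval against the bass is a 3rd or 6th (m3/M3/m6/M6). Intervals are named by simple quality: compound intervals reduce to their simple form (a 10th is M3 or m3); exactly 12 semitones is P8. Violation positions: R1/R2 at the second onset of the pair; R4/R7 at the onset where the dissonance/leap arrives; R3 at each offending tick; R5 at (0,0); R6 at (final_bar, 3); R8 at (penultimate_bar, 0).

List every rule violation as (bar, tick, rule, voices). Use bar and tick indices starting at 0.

(1, 0, R4, (0, 1))
(3, 0, R4, (0, 1))
(4, 0, R4, (0, 1))
(4, 0, R8, (0, 1))

bar 0: v0=A3 v1=A4 downbeat P8
bar 1: v0=B3 v1=F4 downbeat TT
bar 2: v0=A3 v1=D4 downbeat P4
bar 3: v0=G3 v1=C4 downbeat P4
bar 4: v0=B3 v1=C4 downbeat m2
bar 5: v0=A3 v1=A4 downbeat P8
  -> R4 @ bar 1 tick 0 v(0, 1): B3/F4 TT untreated
  -> R4 @ bar 3 tick 0 v(0, 1): G3/C4 P4 untreated
  -> R4 @ bar 4 tick 0 v(0, 1): B3/C4 m2 untreated
  -> R8 @ bar 4 tick 0 v(0, 1): penult m2 not 3rd/6th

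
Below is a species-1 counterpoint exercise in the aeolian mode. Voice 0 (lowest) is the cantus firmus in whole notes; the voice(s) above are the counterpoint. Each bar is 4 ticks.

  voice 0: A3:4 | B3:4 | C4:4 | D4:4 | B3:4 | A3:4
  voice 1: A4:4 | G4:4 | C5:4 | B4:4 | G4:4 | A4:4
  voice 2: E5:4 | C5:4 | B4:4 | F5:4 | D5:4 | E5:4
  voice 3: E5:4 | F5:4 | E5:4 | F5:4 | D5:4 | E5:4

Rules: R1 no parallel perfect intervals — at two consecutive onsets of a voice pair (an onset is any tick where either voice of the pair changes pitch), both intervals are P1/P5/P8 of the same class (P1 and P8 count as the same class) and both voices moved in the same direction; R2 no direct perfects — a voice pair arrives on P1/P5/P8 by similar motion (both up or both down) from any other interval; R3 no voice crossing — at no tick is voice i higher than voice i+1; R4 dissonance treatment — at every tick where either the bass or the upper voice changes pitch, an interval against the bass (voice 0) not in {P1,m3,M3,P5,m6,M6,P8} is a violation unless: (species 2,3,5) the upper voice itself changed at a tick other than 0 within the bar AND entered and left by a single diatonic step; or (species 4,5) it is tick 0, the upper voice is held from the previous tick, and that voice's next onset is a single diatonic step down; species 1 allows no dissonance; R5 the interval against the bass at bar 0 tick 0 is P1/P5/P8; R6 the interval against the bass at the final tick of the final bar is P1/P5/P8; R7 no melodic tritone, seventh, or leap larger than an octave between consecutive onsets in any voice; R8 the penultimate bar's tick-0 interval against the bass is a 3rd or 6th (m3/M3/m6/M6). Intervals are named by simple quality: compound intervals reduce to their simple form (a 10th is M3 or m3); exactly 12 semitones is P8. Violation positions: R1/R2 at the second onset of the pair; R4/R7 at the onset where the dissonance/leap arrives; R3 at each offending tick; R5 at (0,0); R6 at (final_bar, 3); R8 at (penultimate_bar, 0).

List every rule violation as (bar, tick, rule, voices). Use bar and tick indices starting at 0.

(1, 0, R4, (0, 2))
(1, 0, R4, (0, 3))
(2, 0, R2, (0, 1))
(2, 0, R3, (1, 2))
(2, 0, R4, (0, 2))
(2, 1, R3, (1, 2))
(2, 2, R3, (1, 2))
(2, 3, R3, (1, 2))
(3, 0, R2, (2, 3))
(3, 0, R7, (2,))
(4, 0, R1, (2, 3))
(4, 0, R2, (1, 2))
(4, 0, R2, (1, 3))
(5, 0, R1, (1, 2))
(5, 0, R1, (1, 3))
(5, 0, R1, (2, 3))

bar 0: v0=A3 v1=A4 v2=E5 v3=E5 downbeat P5
bar 1: v0=B3 v1=G4 v2=C5 v3=F5 downbeat TT
bar 2: v0=C4 v1=C5 v2=B4 v3=E5 downbeat M3
bar 3: v0=D4 v1=B4 v2=F5 v3=F5 downbeat m3
bar 4: v0=B3 v1=G4 v2=D5 v3=D5 downbeat m3
bar 5: v0=A3 v1=A4 v2=E5 v3=E5 downbeat P5
  -> R4 @ bar 1 tick 0 v(0, 2): B3/C5 m2 untreated
  -> R4 @ bar 1 tick 0 v(0, 3): B3/F5 TT untreated
  -> R2 @ bar 2 tick 0 v(0, 1): B3/G4 m6 -> C4/C5 P8 similar
  -> R3 @ bar 2 tick 0 v(1, 2): C5 above B4
  -> R4 @ bar 2 tick 0 v(0, 2): C4/B4 M7 untreated
  -> R3 @ bar 2 tick 1 v(1, 2): C5 above B4
  -> R3 @ bar 2 tick 2 v(1, 2): C5 above B4
  -> R3 @ bar 2 tick 3 v(1, 2): C5 above B4
  -> R2 @ bar 3 tick 0 v(2, 3): B4/E5 P4 -> F5/F5 P1 similar
  -> R7 @ bar 3 tick 0 v(2,): B4->F5 leap 6st
  -> R1 @ bar 4 tick 0 v(2, 3): F5/F5 P1 -> D5/D5 P1 similar
  -> R2 @ bar 4 tick 0 v(1, 2): B4/F5 TT -> G4/D5 P5 similar
  -> R2 @ bar 4 tick 0 v(1, 3): B4/F5 TT -> G4/D5 P5 similar
  -> R1 @ bar 5 tick 0 v(1, 2): G4/D5 P5 -> A4/E5 P5 similar
  -> R1 @ bar 5 tick 0 v(1, 3): G4/D5 P5 -> A4/E5 P5 similar
  -> R1 @ bar 5 tick 0 v(2, 3): D5/D5 P1 -> E5/E5 P1 similar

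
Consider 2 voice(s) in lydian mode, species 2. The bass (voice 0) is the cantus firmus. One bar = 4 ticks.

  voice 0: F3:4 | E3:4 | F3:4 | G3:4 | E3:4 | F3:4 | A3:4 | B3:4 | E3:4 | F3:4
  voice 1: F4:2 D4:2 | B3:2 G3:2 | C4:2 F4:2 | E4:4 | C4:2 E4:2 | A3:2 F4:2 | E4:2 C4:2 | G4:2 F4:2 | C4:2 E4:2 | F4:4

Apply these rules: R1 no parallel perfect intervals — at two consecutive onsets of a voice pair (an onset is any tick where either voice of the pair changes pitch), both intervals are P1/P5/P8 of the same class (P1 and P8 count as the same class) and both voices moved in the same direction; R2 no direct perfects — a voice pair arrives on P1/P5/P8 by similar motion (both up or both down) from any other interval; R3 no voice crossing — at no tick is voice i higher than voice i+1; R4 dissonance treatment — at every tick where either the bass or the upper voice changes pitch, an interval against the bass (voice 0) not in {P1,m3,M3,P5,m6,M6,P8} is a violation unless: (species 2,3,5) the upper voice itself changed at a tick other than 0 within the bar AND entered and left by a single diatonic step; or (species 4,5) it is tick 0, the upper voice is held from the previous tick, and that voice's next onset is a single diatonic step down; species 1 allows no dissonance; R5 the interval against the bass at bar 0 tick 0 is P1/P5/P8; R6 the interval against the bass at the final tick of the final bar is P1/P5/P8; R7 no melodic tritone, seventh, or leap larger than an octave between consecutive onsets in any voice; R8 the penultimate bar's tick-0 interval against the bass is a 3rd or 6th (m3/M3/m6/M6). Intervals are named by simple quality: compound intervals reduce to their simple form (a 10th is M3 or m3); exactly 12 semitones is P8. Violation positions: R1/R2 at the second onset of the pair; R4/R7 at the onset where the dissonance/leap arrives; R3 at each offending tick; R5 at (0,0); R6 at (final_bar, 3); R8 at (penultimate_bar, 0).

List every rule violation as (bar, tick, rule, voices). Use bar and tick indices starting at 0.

bar 0: v0=F3 v1=F4 downbeat P8
bar 1: v0=E3 v1=B3 downbeat P5
bar 2: v0=F3 v1=C4 downbeat P5
bar 3: v0=G3 v1=E4 downbeat M6
bar 4: v0=E3 v1=C4 downbeat m6
bar 5: v0=F3 v1=A3 downbeat M3
bar 6: v0=A3 v1=E4 downbeat P5
bar 7: v0=B3 v1=G4 downbeat m6
bar 8: v0=E3 v1=C4 downbeat m6
bar 9: v0=F3 v1=F4 downbeat P8
  -> R2 @ bar 1 tick 0 v(0, 1): F3/D4 M6 -> E3/B3 P5 similar
  -> R2 @ bar 2 tick 0 v(0, 1): E3/G3 m3 -> F3/C4 P5 similar
  -> R4 @ bar 7 tick 2 v(0, 1): B3/F4 TT untreated
  -> R1 @ bar 9 tick 0 v(0, 1): E3/E4 P8 -> F3/F4 P8 similar

(1, 0, R2, (0, 1))
(2, 0, R2, (0, 1))
(7, 2, R4, (0, 1))
(9, 0, R1, (0, 1))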